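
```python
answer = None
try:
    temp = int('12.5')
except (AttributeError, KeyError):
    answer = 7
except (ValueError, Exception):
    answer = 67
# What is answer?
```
67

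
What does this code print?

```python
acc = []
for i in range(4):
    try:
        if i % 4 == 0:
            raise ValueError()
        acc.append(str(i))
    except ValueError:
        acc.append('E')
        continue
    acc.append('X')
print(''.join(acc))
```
E1X2X3X

continue in except skips rest of loop body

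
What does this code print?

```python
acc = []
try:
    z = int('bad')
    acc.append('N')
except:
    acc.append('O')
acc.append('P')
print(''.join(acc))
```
OP

Exception raised in try, caught by bare except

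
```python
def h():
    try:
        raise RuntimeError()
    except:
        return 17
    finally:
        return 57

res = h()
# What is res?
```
57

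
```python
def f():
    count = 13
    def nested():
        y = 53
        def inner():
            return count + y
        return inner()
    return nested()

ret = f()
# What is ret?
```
66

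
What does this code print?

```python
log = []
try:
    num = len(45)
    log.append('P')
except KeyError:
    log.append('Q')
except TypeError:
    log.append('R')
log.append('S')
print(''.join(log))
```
RS

TypeError is caught by its specific handler, not KeyError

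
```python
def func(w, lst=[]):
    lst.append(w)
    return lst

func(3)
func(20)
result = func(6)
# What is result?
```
[3, 20, 6]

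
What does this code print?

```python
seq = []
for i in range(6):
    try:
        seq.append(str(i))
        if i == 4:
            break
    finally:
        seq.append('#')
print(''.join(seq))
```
0#1#2#3#4#

finally runs even when breaking out of loop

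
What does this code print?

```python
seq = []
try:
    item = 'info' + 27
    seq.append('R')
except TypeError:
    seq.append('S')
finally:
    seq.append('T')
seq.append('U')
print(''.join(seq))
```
STU

finally always runs, even after exception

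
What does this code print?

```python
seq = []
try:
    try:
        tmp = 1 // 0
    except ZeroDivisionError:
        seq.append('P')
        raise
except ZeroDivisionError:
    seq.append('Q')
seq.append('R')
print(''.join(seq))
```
PQR

raise without argument re-raises current exception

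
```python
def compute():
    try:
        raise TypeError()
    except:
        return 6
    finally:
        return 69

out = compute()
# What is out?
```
69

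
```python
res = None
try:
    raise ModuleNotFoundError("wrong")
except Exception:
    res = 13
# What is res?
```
13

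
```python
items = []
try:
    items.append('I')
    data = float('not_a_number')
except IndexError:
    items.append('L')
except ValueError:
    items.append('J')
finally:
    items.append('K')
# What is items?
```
['I', 'J', 'K']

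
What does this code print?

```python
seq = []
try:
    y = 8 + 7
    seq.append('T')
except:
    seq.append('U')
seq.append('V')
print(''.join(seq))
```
TV

No exception, try block completes normally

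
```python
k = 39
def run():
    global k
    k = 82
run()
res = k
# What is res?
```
82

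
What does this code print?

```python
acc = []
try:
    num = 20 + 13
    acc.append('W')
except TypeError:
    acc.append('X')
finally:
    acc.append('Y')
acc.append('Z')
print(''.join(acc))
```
WYZ

finally runs after normal execution too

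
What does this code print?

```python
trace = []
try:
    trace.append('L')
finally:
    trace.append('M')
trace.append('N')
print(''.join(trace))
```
LMN

try/finally without except, no exception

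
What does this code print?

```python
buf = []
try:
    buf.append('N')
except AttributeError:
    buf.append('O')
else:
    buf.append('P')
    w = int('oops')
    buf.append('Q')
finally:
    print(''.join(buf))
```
NP

Try succeeds, else appends 'P', ValueError in else is uncaught, finally prints before exception propagates ('Q' never appended)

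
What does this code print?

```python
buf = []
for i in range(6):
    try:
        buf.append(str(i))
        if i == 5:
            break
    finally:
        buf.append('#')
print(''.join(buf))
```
0#1#2#3#4#5#

finally runs even when breaking out of loop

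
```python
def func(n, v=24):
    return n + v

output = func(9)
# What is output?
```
33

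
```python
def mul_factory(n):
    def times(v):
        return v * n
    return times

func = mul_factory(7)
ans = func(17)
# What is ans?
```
119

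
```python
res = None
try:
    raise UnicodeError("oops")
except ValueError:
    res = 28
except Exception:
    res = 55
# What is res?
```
28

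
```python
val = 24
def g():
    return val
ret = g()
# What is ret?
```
24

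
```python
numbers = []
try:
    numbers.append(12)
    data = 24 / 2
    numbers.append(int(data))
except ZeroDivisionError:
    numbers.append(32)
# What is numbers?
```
[12, 12]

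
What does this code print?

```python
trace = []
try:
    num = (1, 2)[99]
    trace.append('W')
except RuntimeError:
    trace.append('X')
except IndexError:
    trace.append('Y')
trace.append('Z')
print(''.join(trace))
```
YZ

IndexError is caught by its specific handler, not RuntimeError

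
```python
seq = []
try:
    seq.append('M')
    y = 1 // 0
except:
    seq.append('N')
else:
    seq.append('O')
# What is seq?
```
['M', 'N']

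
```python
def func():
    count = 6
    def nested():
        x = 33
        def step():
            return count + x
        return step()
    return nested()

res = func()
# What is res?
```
39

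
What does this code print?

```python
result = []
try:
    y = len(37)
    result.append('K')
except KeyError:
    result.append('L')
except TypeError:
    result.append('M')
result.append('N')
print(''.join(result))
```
MN

TypeError is caught by its specific handler, not KeyError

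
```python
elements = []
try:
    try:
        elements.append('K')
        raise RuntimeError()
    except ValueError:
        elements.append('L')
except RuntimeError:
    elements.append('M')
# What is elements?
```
['K', 'M']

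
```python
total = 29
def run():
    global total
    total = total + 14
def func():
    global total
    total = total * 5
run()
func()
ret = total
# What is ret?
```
215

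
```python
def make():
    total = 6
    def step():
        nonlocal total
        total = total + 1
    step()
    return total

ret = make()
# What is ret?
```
7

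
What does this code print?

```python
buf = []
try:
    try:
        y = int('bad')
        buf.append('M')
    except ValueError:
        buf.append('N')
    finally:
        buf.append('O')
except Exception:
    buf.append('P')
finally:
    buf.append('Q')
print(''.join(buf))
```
NOQ

Both finally blocks run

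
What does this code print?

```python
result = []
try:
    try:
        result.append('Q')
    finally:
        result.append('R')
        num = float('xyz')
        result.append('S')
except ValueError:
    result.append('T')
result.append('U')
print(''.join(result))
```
QRTU

Exception in inner finally caught by outer except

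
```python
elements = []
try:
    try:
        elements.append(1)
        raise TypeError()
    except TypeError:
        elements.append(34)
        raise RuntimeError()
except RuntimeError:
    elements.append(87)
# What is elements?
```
[1, 34, 87]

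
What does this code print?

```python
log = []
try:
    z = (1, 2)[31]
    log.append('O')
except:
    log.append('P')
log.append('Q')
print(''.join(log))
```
PQ

Exception raised in try, caught by bare except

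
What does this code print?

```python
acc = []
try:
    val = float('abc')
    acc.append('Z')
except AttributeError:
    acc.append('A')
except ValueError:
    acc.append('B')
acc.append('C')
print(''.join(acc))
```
BC

ValueError is caught by its specific handler, not AttributeError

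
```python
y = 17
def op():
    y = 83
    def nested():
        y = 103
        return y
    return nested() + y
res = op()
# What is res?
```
186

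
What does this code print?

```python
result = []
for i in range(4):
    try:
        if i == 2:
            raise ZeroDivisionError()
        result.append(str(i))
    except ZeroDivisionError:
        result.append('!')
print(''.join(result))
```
01!3

Exception on i=2 caught, loop continues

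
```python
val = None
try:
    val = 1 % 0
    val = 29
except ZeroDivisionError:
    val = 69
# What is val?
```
69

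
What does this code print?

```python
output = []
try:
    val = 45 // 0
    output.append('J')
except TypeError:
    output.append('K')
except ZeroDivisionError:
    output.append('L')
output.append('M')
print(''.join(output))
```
LM

ZeroDivisionError is caught by its specific handler, not TypeError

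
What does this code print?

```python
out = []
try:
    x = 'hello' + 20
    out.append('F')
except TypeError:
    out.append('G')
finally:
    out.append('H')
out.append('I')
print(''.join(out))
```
GHI

finally always runs, even after exception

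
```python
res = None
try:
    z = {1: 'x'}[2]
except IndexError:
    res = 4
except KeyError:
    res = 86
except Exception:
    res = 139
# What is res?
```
86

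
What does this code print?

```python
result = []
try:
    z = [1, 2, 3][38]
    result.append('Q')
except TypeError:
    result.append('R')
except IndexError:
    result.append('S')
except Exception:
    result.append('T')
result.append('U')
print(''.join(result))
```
SU

IndexError matches before generic Exception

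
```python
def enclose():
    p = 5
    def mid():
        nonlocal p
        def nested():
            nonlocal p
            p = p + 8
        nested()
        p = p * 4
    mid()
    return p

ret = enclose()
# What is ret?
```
52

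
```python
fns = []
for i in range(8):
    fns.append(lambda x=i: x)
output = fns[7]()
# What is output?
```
7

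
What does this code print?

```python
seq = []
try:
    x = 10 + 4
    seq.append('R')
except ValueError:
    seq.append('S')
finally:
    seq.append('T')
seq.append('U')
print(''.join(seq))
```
RTU

finally runs after normal execution too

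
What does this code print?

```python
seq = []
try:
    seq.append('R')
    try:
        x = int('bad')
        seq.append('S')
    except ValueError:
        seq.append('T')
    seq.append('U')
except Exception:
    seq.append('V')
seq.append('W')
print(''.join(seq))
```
RTUW

Inner exception caught by inner handler, outer continues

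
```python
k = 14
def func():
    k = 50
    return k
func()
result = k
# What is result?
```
14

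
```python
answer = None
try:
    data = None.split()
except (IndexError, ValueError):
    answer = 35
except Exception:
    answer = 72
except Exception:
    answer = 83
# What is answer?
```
72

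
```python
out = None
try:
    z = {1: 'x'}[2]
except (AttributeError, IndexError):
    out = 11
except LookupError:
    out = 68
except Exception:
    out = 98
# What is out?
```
68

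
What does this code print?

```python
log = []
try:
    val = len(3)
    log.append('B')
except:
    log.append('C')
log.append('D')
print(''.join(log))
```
CD

Exception raised in try, caught by bare except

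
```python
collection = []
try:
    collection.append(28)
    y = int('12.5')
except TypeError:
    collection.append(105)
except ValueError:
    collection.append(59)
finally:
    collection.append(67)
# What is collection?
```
[28, 59, 67]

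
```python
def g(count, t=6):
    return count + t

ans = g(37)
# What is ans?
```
43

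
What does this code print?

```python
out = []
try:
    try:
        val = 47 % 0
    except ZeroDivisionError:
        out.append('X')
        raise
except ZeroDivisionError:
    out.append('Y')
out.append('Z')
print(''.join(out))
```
XYZ

raise without argument re-raises current exception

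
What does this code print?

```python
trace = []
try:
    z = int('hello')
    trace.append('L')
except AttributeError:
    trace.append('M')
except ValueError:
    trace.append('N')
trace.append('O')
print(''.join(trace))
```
NO

ValueError is caught by its specific handler, not AttributeError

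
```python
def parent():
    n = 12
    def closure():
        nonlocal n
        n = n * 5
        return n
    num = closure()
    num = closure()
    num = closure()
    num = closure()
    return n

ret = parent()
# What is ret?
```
7500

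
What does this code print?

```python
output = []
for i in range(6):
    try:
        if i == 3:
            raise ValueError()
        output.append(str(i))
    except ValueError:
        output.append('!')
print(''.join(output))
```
012!45

Exception on i=3 caught, loop continues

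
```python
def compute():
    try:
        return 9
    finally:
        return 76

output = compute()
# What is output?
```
76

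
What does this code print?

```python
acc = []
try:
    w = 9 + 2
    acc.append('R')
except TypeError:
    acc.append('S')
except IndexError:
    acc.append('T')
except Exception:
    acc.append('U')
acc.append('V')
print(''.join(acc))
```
RV

No exception, try block completes normally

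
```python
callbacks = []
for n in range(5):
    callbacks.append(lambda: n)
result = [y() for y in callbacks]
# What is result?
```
[4, 4, 4, 4, 4]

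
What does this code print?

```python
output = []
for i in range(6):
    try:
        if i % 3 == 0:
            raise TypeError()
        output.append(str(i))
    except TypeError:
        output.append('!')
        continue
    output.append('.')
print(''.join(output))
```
!1.2.!4.5.

continue in except skips rest of loop body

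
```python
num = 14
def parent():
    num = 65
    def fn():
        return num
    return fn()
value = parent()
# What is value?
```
65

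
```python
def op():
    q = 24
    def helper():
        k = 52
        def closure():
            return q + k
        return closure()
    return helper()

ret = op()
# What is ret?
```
76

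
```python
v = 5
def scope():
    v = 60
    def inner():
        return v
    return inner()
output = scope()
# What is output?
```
60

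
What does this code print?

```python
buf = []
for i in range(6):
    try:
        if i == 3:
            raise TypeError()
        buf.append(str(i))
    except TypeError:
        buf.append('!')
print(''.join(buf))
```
012!45

Exception on i=3 caught, loop continues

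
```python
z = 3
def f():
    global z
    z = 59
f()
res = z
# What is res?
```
59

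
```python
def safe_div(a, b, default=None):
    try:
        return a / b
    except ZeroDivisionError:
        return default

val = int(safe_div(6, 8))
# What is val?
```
0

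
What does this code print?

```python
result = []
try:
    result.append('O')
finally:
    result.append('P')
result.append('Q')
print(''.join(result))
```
OPQ

try/finally without except, no exception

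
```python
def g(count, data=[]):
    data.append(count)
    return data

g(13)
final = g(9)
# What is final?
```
[13, 9]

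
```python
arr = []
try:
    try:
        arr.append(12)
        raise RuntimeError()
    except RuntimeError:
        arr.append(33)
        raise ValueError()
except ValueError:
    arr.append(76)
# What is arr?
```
[12, 33, 76]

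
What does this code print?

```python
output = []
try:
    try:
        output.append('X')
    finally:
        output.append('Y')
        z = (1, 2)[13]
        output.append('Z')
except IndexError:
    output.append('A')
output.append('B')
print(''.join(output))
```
XYAB

Exception in inner finally caught by outer except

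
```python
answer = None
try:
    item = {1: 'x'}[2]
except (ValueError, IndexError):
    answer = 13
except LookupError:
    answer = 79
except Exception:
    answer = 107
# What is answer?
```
79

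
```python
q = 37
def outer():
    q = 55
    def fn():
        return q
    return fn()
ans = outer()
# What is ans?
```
55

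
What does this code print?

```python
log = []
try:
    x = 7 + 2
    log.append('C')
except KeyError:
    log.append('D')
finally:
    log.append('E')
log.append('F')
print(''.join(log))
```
CEF

finally runs after normal execution too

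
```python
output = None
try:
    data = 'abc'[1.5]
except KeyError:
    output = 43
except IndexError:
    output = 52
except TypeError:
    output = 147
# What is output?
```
147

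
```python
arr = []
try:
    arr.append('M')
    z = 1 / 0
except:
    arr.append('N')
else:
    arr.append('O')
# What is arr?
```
['M', 'N']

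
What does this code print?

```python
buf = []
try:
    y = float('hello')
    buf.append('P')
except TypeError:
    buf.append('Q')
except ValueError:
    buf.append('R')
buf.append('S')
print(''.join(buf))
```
RS

ValueError is caught by its specific handler, not TypeError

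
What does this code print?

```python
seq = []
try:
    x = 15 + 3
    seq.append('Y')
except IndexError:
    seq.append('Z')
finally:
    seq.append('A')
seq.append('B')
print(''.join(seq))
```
YAB

finally runs after normal execution too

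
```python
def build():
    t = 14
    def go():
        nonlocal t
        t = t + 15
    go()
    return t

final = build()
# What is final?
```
29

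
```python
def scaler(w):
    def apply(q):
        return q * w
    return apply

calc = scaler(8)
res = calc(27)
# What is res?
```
216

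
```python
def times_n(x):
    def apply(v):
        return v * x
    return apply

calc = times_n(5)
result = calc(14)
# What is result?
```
70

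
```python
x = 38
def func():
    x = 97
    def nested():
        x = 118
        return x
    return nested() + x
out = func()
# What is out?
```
215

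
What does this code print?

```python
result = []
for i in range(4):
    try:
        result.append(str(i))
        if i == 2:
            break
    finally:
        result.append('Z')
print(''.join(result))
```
0Z1Z2Z

finally runs even when breaking out of loop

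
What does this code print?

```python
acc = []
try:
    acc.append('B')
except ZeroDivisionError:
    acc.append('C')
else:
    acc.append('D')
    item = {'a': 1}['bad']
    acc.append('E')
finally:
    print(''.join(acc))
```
BD

Try succeeds, else appends 'D', KeyError in else is uncaught, finally prints before exception propagates ('E' never appended)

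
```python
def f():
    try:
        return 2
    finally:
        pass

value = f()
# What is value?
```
2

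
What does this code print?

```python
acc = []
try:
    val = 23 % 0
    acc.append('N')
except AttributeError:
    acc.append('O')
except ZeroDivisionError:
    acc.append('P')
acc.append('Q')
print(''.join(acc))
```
PQ

ZeroDivisionError is caught by its specific handler, not AttributeError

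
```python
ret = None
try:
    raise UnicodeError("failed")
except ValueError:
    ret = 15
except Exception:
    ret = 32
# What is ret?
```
15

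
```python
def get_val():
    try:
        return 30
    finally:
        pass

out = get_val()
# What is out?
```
30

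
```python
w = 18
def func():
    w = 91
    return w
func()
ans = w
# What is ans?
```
18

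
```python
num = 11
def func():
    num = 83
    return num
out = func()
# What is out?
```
83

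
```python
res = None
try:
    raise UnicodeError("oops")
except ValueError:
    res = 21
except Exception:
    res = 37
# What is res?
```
21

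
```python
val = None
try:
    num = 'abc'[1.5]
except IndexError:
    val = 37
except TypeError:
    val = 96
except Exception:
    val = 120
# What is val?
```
96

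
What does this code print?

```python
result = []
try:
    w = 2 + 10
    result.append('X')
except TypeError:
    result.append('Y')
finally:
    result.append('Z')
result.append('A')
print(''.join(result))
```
XZA

finally runs after normal execution too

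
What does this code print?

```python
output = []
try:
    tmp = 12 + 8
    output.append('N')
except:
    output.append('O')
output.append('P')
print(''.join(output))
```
NP

No exception, try block completes normally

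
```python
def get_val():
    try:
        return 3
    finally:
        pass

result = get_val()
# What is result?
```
3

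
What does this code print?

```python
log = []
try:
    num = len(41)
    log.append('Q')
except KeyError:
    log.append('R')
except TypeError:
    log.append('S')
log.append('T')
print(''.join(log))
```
ST

TypeError is caught by its specific handler, not KeyError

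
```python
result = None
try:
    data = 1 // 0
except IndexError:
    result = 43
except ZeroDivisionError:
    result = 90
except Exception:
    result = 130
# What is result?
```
90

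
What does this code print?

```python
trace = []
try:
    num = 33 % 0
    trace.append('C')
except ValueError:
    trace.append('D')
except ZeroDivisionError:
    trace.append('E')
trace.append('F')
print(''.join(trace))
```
EF

ZeroDivisionError is caught by its specific handler, not ValueError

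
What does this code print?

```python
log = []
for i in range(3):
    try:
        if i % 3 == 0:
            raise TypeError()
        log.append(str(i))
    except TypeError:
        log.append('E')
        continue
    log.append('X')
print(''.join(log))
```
E1X2X

continue in except skips rest of loop body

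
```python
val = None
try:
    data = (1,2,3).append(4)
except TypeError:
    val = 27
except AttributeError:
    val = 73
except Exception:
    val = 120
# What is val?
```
73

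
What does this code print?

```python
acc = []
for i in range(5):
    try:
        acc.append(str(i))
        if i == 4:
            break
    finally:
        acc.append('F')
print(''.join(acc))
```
0F1F2F3F4F

finally runs even when breaking out of loop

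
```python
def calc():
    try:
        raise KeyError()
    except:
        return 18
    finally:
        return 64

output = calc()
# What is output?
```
64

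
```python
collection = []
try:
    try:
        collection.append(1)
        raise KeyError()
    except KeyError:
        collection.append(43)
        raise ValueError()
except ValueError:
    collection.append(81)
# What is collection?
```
[1, 43, 81]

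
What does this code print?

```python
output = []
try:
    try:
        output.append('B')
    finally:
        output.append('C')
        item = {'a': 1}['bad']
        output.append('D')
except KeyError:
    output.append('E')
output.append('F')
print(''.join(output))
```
BCEF

Exception in inner finally caught by outer except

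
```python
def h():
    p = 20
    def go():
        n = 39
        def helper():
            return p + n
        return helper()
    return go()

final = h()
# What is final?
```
59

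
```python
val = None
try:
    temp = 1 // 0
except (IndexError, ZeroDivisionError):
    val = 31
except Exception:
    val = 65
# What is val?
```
31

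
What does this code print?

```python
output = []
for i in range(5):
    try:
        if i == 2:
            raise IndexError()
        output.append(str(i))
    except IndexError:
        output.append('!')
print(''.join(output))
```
01!34

Exception on i=2 caught, loop continues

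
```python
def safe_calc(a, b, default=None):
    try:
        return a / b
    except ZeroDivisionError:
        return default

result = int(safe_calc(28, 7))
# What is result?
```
4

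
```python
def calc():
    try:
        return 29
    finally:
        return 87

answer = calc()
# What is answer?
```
87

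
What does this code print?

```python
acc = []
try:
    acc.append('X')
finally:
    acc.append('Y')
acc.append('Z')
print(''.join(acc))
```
XYZ

try/finally without except, no exception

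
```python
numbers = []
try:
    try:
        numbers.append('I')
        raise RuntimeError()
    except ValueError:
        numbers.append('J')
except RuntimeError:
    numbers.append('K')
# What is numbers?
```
['I', 'K']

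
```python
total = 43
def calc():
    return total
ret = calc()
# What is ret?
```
43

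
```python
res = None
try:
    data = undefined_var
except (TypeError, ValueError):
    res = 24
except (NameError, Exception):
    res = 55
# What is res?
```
55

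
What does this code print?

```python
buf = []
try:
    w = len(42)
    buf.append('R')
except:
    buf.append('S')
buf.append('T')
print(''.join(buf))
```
ST

Exception raised in try, caught by bare except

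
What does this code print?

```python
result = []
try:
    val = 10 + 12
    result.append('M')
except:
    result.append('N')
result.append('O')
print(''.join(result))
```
MO

No exception, try block completes normally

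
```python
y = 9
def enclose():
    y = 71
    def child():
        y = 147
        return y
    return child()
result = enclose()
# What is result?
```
147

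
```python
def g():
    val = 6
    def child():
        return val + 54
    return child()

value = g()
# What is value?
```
60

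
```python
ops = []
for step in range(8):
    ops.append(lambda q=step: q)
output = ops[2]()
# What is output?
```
2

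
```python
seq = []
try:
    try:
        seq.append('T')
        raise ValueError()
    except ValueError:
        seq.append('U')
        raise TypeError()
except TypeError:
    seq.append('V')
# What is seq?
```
['T', 'U', 'V']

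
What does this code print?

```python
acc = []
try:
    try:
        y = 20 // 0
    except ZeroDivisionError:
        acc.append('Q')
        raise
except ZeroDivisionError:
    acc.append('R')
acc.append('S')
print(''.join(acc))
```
QRS

raise without argument re-raises current exception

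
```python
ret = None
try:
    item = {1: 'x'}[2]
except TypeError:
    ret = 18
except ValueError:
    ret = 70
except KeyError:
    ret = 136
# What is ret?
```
136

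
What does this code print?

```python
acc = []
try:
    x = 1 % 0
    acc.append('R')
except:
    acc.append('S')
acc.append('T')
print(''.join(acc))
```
ST

Exception raised in try, caught by bare except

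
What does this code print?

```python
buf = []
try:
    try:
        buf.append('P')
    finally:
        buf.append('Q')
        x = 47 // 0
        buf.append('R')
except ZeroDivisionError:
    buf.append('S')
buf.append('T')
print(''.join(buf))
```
PQST

Exception in inner finally caught by outer except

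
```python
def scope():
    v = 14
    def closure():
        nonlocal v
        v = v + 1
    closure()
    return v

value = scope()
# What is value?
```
15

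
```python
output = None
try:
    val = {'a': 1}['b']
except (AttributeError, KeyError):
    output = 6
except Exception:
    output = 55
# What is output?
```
6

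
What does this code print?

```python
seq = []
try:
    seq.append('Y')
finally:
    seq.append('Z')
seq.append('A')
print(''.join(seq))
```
YZA

try/finally without except, no exception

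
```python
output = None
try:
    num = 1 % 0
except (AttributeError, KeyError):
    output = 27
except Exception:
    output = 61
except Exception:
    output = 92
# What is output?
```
61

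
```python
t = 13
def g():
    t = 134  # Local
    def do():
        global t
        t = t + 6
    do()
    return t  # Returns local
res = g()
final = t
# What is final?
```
19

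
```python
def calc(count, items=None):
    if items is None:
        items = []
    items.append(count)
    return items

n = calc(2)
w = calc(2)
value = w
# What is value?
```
[2]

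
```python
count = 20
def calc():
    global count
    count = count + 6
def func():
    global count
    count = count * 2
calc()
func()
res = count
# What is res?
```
52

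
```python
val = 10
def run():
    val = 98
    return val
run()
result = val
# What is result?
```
10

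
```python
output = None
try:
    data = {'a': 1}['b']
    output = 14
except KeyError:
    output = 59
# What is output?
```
59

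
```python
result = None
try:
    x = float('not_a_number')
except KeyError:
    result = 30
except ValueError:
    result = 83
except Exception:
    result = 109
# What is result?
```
83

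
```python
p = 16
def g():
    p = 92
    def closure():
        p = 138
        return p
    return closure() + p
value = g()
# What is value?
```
230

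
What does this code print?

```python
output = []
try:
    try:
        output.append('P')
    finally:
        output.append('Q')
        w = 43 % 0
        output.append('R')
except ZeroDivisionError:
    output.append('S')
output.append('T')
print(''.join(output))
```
PQST

Exception in inner finally caught by outer except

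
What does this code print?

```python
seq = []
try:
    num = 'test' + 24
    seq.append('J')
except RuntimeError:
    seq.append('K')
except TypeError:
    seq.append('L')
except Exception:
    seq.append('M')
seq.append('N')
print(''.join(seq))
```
LN

TypeError matches before generic Exception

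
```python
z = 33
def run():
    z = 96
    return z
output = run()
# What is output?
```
96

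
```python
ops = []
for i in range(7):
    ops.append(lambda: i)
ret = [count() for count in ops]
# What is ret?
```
[6, 6, 6, 6, 6, 6, 6]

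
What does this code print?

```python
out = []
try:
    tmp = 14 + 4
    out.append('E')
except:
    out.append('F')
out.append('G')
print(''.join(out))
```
EG

No exception, try block completes normally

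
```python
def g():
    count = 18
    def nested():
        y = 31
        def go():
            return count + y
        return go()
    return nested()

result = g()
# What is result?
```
49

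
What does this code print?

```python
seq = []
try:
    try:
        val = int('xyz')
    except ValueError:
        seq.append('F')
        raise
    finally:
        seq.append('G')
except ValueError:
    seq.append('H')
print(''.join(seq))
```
FGH

finally runs before re-raised exception propagates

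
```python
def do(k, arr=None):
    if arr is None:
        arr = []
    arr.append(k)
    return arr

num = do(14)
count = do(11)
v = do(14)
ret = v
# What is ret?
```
[14]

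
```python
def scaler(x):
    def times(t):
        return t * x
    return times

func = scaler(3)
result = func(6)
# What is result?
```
18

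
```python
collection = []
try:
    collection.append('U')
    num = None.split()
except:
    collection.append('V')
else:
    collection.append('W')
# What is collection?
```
['U', 'V']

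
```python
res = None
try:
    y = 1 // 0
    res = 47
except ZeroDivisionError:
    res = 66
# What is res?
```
66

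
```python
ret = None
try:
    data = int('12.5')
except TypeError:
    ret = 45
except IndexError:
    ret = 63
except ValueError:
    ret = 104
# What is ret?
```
104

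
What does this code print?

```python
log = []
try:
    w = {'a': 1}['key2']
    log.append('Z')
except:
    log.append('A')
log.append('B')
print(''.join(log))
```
AB

Exception raised in try, caught by bare except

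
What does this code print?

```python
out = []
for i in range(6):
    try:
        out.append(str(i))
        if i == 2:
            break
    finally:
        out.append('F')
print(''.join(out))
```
0F1F2F

finally runs even when breaking out of loop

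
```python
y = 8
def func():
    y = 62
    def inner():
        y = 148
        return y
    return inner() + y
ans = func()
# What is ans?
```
210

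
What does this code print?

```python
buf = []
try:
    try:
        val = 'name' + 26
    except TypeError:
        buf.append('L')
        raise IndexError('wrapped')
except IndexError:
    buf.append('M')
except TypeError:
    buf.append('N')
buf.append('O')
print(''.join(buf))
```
LMO

IndexError raised and caught, original TypeError not re-raised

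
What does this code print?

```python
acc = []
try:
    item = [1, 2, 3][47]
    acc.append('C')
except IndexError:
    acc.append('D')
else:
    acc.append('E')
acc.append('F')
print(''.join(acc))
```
DF

else block skipped when exception is caught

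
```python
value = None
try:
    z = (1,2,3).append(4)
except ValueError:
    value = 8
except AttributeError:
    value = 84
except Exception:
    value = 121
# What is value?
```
84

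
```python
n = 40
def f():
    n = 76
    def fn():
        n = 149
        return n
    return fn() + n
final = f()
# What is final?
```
225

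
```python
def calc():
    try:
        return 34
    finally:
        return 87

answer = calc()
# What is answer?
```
87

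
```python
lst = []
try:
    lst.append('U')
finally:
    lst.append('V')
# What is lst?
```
['U', 'V']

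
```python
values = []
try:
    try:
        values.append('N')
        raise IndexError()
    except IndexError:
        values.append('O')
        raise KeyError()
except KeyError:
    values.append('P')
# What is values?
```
['N', 'O', 'P']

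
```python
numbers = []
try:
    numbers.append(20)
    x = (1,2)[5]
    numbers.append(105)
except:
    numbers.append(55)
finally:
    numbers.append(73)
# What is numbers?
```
[20, 55, 73]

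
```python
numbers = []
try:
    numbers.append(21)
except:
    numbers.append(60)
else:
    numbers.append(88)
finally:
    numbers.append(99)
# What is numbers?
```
[21, 88, 99]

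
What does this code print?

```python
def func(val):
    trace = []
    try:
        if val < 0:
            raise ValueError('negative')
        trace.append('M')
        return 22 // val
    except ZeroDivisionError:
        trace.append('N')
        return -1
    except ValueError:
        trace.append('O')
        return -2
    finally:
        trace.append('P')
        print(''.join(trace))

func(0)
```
MNP

val=0 causes ZeroDivisionError, caught, finally prints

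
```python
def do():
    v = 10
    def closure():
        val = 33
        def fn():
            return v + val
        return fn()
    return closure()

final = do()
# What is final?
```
43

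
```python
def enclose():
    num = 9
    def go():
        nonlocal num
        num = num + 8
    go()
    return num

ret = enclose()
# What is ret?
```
17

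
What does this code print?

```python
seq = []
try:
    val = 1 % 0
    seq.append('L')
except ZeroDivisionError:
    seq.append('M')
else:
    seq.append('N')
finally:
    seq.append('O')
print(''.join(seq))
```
MO

Exception: except runs, else skipped, finally runs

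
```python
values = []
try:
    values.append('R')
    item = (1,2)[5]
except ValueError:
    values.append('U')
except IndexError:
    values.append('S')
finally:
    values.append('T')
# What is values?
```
['R', 'S', 'T']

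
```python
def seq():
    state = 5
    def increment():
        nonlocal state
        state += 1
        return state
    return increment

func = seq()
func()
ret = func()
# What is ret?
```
7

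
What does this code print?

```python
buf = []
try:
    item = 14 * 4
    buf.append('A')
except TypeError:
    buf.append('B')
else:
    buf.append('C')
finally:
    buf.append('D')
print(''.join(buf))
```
ACD

else runs before finally when no exception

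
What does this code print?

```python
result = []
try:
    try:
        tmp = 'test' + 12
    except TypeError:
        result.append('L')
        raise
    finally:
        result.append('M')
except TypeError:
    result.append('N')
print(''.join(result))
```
LMN

finally runs before re-raised exception propagates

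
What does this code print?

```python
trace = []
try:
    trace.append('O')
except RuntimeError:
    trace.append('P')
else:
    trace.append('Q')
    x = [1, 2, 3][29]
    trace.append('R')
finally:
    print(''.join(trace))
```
OQ

Try succeeds, else appends 'Q', IndexError in else is uncaught, finally prints before exception propagates ('R' never appended)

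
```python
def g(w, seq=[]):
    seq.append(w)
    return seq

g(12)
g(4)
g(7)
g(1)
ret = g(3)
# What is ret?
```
[12, 4, 7, 1, 3]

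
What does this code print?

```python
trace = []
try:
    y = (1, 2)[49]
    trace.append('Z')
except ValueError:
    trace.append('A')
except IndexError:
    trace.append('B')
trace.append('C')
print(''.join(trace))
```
BC

IndexError is caught by its specific handler, not ValueError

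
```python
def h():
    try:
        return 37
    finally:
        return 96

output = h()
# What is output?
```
96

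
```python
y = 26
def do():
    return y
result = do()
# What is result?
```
26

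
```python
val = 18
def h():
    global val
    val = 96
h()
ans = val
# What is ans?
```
96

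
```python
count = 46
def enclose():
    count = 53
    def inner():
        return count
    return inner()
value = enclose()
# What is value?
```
53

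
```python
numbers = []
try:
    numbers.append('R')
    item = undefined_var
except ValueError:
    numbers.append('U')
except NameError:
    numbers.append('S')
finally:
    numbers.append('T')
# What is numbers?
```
['R', 'S', 'T']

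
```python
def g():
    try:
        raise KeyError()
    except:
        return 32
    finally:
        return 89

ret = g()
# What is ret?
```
89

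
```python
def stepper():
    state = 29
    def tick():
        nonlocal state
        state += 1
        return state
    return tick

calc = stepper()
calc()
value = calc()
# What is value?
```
31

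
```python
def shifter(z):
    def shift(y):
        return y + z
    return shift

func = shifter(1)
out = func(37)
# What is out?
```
38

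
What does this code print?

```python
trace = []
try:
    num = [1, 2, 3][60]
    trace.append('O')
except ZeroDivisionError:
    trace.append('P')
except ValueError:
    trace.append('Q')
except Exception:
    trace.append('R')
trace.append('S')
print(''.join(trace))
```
RS

IndexError not specifically caught, falls to Exception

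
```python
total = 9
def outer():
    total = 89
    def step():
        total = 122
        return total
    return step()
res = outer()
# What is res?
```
122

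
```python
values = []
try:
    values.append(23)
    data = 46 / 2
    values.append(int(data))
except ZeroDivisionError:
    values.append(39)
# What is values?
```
[23, 23]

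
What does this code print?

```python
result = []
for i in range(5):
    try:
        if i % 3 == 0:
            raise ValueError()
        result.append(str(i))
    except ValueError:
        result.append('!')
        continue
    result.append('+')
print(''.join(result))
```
!1+2+!4+

continue in except skips rest of loop body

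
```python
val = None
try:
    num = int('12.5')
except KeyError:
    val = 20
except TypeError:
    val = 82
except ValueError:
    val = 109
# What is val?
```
109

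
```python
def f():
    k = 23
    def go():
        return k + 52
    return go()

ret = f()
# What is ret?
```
75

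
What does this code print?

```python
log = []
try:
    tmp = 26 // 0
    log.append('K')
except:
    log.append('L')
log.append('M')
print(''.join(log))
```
LM

Exception raised in try, caught by bare except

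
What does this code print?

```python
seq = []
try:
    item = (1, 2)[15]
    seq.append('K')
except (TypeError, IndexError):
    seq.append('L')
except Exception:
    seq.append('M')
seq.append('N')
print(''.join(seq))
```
LN

IndexError matches tuple containing it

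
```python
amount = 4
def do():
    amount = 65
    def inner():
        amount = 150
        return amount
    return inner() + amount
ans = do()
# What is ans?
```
215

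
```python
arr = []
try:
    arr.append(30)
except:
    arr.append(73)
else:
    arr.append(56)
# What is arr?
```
[30, 56]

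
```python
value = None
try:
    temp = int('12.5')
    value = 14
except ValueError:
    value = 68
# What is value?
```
68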